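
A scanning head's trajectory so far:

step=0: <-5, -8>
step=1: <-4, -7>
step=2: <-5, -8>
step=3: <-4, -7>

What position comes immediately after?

<-5, -8>

The jumps are <+1, +1>, <-1, -1>, <+1, +1> — a geometric progression with ratio -1.
step 4: <-4, -7> + <-1, -1> → <-5, -8>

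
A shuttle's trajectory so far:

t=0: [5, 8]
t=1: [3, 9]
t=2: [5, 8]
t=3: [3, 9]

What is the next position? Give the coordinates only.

[5, 8]

Step-to-step displacements: [-2, +1], [+2, -1], [-2, +1]; each is -1× the previous.
step 4: [3, 9] + [+2, -1] → [5, 8]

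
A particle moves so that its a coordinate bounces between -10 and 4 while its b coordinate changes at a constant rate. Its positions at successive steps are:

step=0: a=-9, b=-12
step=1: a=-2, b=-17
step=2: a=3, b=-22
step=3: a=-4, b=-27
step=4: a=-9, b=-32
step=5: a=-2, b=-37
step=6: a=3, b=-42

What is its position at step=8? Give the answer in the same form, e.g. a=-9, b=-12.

The a coordinate travels 7 per step and bounces off the walls at -10 and 4.
  step 7: 3 → -4
  step 8: -4 → -9
The b coordinate changes by -5 each step: at step 8 it is -52.

a=-9, b=-52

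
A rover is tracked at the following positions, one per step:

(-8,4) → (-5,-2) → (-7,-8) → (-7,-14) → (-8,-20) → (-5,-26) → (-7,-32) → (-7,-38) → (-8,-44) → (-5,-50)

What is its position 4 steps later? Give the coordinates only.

First: cycles through -8, -5, -7, -7 every 4 steps. Step 13 lands at position 1 of the cycle → -5.
Second: linear, -6 per step → -74 at step 13.

(-5,-74)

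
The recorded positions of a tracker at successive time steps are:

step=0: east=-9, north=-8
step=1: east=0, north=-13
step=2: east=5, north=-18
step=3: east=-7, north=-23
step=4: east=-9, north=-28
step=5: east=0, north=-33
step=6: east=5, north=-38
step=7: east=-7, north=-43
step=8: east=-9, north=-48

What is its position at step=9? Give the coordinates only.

east=0, north=-53

East: cycles through -9, 0, 5, -7 every 4 steps. Step 9 lands at position 1 of the cycle → 0.
North: linear, -5 per step → -53 at step 9.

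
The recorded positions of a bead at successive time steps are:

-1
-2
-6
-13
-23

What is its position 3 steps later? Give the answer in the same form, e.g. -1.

Taking differences between consecutive positions: -1, -4, -7, -10. These grow by -3 each step.
step 5: -23 − 13 → -36
step 6: -36 − 16 → -52
step 7: -52 − 19 → -71

-71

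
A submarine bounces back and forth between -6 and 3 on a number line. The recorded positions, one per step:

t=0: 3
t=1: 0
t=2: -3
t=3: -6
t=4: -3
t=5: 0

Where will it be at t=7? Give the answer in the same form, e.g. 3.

The value reflects between -6 and 3, moving 3 per step.
  step 6: 0 → 3
  step 7: 3 → 0

0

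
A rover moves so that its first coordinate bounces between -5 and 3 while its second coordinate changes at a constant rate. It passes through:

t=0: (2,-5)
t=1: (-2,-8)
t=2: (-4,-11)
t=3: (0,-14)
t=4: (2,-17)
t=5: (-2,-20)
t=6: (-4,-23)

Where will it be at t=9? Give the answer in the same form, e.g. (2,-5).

The first coordinate reflects between -5 and 3, moving 4 per step.
  step 7: -4 → 0
  step 8: 0 → 2
  step 9: 2 → -2
The second coordinate changes by -3 each step: at step 9 it is -32.

(-2,-32)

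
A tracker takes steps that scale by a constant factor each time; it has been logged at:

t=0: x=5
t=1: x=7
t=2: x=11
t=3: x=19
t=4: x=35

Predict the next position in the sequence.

x=67

Step-to-step displacements: +2, +4, +8, +16; each is 2× the previous.
step 5: 35 + 32 → x=67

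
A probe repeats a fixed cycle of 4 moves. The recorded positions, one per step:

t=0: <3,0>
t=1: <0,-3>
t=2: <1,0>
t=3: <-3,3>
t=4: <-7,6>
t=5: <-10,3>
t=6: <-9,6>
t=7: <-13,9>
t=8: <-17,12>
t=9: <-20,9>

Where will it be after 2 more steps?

<-23,15>

The moves between consecutive positions are <-3,-3>, <+1,+3>, <-4,+3>, <-4,+3>, <-3,-3>, <+1,+3>, <-4,+3>, <-4,+3>, <-3,-3>; they repeat the 4-cycle [<-3,-3>, <+1,+3>, <-4,+3>, <-4,+3>].
step 10: apply <+1,+3> → <-19,12>
step 11: apply <-4,+3> → <-23,15>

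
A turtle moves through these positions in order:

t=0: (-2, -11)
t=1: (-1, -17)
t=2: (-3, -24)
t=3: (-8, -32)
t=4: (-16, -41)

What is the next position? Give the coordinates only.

(-27, -51)

Taking differences between consecutive positions: (+1, -6), (-2, -7), (-5, -8), (-8, -9). These grow by (-3, -1) each step.
step 5: (-16, -41) + (-11, -10) → (-27, -51)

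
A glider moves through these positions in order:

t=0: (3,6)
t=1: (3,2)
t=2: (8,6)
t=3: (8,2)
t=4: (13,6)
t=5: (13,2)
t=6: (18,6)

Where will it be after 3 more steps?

The moves between consecutive positions are (+0,-4), (+5,+4), (+0,-4), (+5,+4), (+0,-4), (+5,+4); they repeat the 2-cycle [(+0,-4), (+5,+4)].
step 7: apply (+0,-4) → (18,2)
step 8: apply (+5,+4) → (23,6)
step 9: apply (+0,-4) → (23,2)

(23,2)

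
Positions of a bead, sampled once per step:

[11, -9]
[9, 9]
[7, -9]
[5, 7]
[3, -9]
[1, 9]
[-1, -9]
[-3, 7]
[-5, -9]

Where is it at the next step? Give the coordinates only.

First: linear, -2 per step → -7 at step 9.
Second: cycles through -9, 9, -9, 7 every 4 steps. Step 9 lands at position 1 of the cycle → 9.

[-7, 9]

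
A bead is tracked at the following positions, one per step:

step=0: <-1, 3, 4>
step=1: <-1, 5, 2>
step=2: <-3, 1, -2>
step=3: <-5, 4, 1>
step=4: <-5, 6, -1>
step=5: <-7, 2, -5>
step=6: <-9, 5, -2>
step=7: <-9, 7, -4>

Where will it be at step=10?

<-13, 8, -7>

Step-to-step displacements: <+0, +2, -2>, <-2, -4, -4>, <-2, +3, +3>, <+0, +2, -2>, <-2, -4, -4>, <-2, +3, +3>, <+0, +2, -2> — a repeating cycle of length 3.
step 8: apply <-2, -4, -4> → <-11, 3, -8>
step 9: apply <-2, +3, +3> → <-13, 6, -5>
step 10: apply <+0, +2, -2> → <-13, 8, -7>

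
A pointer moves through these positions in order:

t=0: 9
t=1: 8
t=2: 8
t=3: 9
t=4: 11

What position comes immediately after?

14

First differences are -1, +0, +1, +2; their common second difference is +1 (constant acceleration).
step 5: 11 + 3 → 14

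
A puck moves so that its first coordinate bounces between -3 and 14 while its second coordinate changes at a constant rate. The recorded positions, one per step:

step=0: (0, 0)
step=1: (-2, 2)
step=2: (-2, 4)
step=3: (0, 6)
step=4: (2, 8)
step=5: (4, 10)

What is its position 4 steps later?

(12, 18)

The first coordinate reflects between -3 and 14, moving 2 per step.
  step 6: 4 → 6
  step 7: 6 → 8
  step 8: 8 → 10
  step 9: 10 → 12
The second coordinate changes by +2 each step: at step 9 it is 18.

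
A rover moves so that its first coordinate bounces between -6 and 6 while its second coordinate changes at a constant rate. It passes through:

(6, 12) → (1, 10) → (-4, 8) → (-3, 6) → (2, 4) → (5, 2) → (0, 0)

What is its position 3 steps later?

(3, -6)

The first coordinate travels 5 per step and bounces off the walls at -6 and 6.
  step 7: 0 → -5
  step 8: -5 → -2
  step 9: -2 → 3
The second coordinate changes by -2 each step: at step 9 it is -6.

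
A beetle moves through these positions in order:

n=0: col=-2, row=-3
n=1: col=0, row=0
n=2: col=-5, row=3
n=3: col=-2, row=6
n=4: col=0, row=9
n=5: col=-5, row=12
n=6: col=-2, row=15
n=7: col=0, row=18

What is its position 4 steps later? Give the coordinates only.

The col coordinate repeats the cycle [-2, 0, -5] with period 3; step 11 mod 3 = 2, giving -5.
The row coordinate changes by +3 each step, so at step 11 it is -3 + 11·(3) = 30.

col=-5, row=30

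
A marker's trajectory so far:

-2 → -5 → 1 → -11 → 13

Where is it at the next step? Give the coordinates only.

-35

The jumps are -3, +6, -12, +24 — a geometric progression with ratio -2.
step 5: 13 − 48 → -35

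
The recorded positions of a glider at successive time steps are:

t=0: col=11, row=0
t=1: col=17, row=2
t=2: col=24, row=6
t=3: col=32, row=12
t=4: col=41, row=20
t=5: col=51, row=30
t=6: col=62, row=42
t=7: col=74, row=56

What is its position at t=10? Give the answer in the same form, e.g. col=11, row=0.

col=116, row=110

Successive displacements: (+6, +2), (+7, +4), (+8, +6), (+9, +8), (+10, +10), (+11, +12), (+12, +14) — each changes by (+1, +2).
step 8: col=74, row=56 + (+13, +16) → col=87, row=72
step 9: col=87, row=72 + (+14, +18) → col=101, row=90
step 10: col=101, row=90 + (+15, +20) → col=116, row=110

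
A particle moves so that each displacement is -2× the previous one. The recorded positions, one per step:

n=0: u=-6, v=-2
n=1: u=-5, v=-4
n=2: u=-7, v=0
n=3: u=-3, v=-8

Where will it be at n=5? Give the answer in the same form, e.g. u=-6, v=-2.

u=5, v=-24

Consecutive displacements (+1,-2), (-2,+4), (+4,-8) scale by a factor of -2 each step.
step 4: u=-3, v=-8 + (-8,+16) → u=-11, v=8
step 5: u=-11, v=8 + (+16,-32) → u=5, v=-24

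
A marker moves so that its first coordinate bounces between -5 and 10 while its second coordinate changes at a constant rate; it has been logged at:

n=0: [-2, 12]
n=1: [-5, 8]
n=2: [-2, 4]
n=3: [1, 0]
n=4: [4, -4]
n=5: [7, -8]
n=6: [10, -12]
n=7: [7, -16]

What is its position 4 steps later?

[-5, -32]

The first coordinate reflects between -5 and 10, moving 3 per step.
  step 8: 7 → 4
  step 9: 4 → 1
  step 10: 1 → -2
  step 11: -2 → -5
The second coordinate changes by -4 each step: at step 11 it is -32.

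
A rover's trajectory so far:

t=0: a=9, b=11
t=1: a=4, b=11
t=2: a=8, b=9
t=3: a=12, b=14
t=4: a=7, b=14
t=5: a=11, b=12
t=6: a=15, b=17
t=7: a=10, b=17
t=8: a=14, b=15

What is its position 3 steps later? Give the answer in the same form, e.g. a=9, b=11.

Step-to-step displacements: (-5, +0), (+4, -2), (+4, +5), (-5, +0), (+4, -2), (+4, +5), (-5, +0), (+4, -2) — a repeating cycle of length 3.
step 9: apply (+4, +5) → a=18, b=20
step 10: apply (-5, +0) → a=13, b=20
step 11: apply (+4, -2) → a=17, b=18

a=17, b=18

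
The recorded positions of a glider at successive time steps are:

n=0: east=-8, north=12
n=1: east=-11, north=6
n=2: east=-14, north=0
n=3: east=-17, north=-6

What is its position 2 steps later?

The position changes by (-3,-6) every step.
step 4: east=-17, north=-6 + (-3,-6) → east=-20, north=-12
step 5: east=-20, north=-12 + (-3,-6) → east=-23, north=-18

east=-23, north=-18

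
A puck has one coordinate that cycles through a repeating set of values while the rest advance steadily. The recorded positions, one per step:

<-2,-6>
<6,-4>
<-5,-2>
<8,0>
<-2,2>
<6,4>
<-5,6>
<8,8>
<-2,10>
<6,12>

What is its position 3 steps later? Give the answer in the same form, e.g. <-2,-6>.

<-2,18>

The first coordinate repeats the cycle [-2, 6, -5, 8] with period 4; step 12 mod 4 = 0, giving -2.
The second coordinate changes by +2 each step, so at step 12 it is -6 + 12·(2) = 18.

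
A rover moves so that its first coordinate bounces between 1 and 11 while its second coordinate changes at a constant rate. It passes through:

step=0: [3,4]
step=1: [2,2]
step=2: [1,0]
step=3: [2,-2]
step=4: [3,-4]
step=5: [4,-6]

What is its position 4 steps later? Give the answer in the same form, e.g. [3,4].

The first coordinate travels 1 per step and bounces off the walls at 1 and 11.
  step 6: 4 → 5
  step 7: 5 → 6
  step 8: 6 → 7
  step 9: 7 → 8
The second coordinate changes by -2 each step: at step 9 it is -14.

[8,-14]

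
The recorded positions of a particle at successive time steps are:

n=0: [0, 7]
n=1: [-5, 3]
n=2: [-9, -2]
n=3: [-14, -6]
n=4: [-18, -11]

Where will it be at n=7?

[-32, -24]

Differencing gives [-5, -4], [-4, -5], [-5, -4], [-4, -5]. This is the pattern [-5, -4], [-4, -5] repeated.
step 5: apply [-5, -4] → [-23, -15]
step 6: apply [-4, -5] → [-27, -20]
step 7: apply [-5, -4] → [-32, -24]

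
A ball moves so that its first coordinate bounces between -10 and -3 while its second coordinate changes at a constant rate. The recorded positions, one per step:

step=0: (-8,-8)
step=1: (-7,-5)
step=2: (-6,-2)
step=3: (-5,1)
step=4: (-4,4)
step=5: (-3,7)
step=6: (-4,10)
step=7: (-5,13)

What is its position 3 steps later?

The first coordinate reflects between -10 and -3, moving 1 per step.
  step 8: -5 → -6
  step 9: -6 → -7
  step 10: -7 → -8
The second coordinate changes by +3 each step: at step 10 it is 22.

(-8,22)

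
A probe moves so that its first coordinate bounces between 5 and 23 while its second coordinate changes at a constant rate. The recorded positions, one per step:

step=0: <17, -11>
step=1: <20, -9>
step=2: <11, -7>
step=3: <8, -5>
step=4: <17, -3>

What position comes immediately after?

The first coordinate travels 9 per step and bounces off the walls at 5 and 23.
  step 5: 17 → 20
The second coordinate changes by +2 each step: at step 5 it is -1.

<20, -1>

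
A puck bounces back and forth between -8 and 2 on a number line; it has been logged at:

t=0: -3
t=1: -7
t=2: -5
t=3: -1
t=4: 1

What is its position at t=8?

The value travels 4 per step and bounces off the walls at -8 and 2.
  step 5: 1 → -3
  step 6: -3 → -7
  step 7: -7 → -5
  step 8: -5 → -1

-1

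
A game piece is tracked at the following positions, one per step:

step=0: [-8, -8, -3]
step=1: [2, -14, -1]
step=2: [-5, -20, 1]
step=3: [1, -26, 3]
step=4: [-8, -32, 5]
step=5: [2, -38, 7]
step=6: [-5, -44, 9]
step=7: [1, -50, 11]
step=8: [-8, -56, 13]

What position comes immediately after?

First: cycles through -8, 2, -5, 1 every 4 steps. Step 9 lands at position 1 of the cycle → 2.
Second: linear, -6 per step → -62 at step 9.
Third: linear, +2 per step → 15 at step 9.

[2, -62, 15]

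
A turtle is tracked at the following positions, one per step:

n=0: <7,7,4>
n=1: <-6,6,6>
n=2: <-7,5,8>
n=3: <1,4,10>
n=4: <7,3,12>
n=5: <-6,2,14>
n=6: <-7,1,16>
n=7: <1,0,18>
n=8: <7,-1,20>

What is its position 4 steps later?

First: cycles through 7, -6, -7, 1 every 4 steps. Step 12 lands at position 0 of the cycle → 7.
Second: linear, -1 per step → -5 at step 12.
Third: linear, +2 per step → 28 at step 12.

<7,-5,28>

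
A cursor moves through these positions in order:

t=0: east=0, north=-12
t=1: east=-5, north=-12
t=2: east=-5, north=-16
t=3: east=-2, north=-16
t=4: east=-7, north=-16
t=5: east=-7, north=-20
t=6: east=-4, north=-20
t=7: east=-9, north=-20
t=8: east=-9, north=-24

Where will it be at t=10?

Step-to-step displacements: (-5,+0), (+0,-4), (+3,+0), (-5,+0), (+0,-4), (+3,+0), (-5,+0), (+0,-4) — a repeating cycle of length 3.
step 9: apply (+3,+0) → east=-6, north=-24
step 10: apply (-5,+0) → east=-11, north=-24

east=-11, north=-24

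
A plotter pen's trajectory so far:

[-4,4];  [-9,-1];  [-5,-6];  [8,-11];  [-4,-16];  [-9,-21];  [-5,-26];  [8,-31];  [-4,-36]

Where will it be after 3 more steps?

[8,-51]

First: cycles through -4, -9, -5, 8 every 4 steps. Step 11 lands at position 3 of the cycle → 8.
Second: linear, -5 per step → -51 at step 11.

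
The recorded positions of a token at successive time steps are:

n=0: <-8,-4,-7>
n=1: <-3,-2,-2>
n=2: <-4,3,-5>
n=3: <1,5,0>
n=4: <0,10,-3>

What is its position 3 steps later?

<9,19,4>

Step-to-step displacements: <+5,+2,+5>, <-1,+5,-3>, <+5,+2,+5>, <-1,+5,-3> — a repeating cycle of length 2.
step 5: apply <+5,+2,+5> → <5,12,2>
step 6: apply <-1,+5,-3> → <4,17,-1>
step 7: apply <+5,+2,+5> → <9,19,4>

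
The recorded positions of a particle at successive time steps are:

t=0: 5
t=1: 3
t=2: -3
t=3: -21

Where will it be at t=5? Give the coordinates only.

Step-to-step displacements: -2, -6, -18; each is 3× the previous.
step 4: -21 − 54 → -75
step 5: -75 − 162 → -237

-237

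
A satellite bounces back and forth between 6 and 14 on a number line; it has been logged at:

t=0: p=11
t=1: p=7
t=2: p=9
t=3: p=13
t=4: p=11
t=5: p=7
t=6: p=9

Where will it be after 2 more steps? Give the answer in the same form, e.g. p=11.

p=11

The value reflects between 6 and 14, moving 4 per step.
  step 7: 9 → 13
  step 8: 13 → 11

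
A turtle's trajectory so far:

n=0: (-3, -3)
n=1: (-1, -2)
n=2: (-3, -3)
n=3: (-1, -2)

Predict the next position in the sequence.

Step-to-step displacements: (+2, +1), (-2, -1), (+2, +1); each is -1× the previous.
step 4: (-1, -2) + (-2, -1) → (-3, -3)

(-3, -3)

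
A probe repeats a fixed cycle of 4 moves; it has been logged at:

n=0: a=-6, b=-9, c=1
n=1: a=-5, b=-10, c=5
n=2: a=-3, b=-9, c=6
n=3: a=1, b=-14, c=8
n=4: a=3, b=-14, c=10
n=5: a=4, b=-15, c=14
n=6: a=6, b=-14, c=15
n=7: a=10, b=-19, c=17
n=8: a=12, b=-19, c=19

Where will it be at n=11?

a=19, b=-24, c=26

Step-to-step displacements: (+1,-1,+4), (+2,+1,+1), (+4,-5,+2), (+2,+0,+2), (+1,-1,+4), (+2,+1,+1), (+4,-5,+2), (+2,+0,+2) — a repeating cycle of length 4.
step 9: apply (+1,-1,+4) → a=13, b=-20, c=23
step 10: apply (+2,+1,+1) → a=15, b=-19, c=24
step 11: apply (+4,-5,+2) → a=19, b=-24, c=26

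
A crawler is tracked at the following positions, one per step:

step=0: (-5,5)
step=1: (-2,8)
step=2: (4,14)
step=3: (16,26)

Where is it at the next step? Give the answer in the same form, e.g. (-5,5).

(40,50)

The jumps are (+3,+3), (+6,+6), (+12,+12) — a geometric progression with ratio 2.
step 4: (16,26) + (+24,+24) → (40,50)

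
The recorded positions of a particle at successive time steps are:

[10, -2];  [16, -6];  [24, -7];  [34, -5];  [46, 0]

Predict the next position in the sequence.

Taking differences between consecutive positions: [+6, -4], [+8, -1], [+10, +2], [+12, +5]. These grow by [+2, +3] each step.
step 5: [46, 0] + [+14, +8] → [60, 8]

[60, 8]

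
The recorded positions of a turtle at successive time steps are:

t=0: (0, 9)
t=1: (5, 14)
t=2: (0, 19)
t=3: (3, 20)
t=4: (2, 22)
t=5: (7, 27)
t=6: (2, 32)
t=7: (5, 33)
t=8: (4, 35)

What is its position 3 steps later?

Step-to-step displacements: (+5, +5), (-5, +5), (+3, +1), (-1, +2), (+5, +5), (-5, +5), (+3, +1), (-1, +2) — a repeating cycle of length 4.
step 9: apply (+5, +5) → (9, 40)
step 10: apply (-5, +5) → (4, 45)
step 11: apply (+3, +1) → (7, 46)

(7, 46)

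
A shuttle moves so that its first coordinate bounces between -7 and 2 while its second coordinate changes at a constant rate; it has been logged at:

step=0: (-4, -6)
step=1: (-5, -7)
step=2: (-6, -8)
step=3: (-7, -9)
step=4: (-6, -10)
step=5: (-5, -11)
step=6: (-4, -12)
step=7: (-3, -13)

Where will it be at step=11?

The first coordinate reflects between -7 and 2, moving 1 per step.
  step 8: -3 → -2
  step 9: -2 → -1
  step 10: -1 → 0
  step 11: 0 → 1
The second coordinate changes by -1 each step: at step 11 it is -17.

(1, -17)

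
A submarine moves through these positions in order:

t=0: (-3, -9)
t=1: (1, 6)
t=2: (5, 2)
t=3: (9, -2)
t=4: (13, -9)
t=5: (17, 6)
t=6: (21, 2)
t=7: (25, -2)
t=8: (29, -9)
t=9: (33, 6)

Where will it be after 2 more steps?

First: linear, +4 per step → 41 at step 11.
Second: cycles through -9, 6, 2, -2 every 4 steps. Step 11 lands at position 3 of the cycle → -2.

(41, -2)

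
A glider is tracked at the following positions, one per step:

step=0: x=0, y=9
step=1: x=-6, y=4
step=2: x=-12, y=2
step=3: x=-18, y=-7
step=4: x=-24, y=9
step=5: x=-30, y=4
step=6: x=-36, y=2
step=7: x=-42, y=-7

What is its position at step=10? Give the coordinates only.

x=-60, y=2

The x coordinate changes by -6 each step, so at step 10 it is 0 + 10·(-6) = -60.
The y coordinate repeats the cycle [9, 4, 2, -7] with period 4; step 10 mod 4 = 2, giving 2.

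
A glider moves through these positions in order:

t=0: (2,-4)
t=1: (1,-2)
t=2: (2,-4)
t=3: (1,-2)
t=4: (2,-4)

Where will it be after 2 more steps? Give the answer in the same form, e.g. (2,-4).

(2,-4)

Consecutive displacements (-1,+2), (+1,-2), (-1,+2), (+1,-2) scale by a factor of -1 each step.
step 5: (2,-4) + (-1,+2) → (1,-2)
step 6: (1,-2) + (+1,-2) → (2,-4)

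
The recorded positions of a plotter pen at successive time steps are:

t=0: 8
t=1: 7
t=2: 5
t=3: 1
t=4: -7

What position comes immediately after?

Consecutive displacements -1, -2, -4, -8 scale by a factor of 2 each step.
step 5: -7 − 16 → -23

-23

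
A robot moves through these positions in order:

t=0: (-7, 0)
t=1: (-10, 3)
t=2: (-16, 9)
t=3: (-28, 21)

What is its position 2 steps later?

(-100, 93)

Step-to-step displacements: (-3, +3), (-6, +6), (-12, +12); each is 2× the previous.
step 4: (-28, 21) + (-24, +24) → (-52, 45)
step 5: (-52, 45) + (-48, +48) → (-100, 93)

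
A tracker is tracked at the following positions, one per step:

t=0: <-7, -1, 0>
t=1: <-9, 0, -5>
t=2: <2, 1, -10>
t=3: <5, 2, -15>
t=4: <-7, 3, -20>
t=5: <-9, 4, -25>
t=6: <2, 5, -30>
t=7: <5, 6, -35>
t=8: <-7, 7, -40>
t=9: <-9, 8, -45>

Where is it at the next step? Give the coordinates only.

First: cycles through -7, -9, 2, 5 every 4 steps. Step 10 lands at position 2 of the cycle → 2.
Second: linear, +1 per step → 9 at step 10.
Third: linear, -5 per step → -50 at step 10.

<2, 9, -50>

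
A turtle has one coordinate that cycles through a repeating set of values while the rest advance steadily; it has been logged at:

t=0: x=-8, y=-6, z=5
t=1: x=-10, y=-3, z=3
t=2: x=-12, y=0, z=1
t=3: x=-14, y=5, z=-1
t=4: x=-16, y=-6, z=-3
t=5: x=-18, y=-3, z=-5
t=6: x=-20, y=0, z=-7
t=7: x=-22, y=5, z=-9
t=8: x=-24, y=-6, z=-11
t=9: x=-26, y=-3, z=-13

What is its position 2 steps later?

x=-30, y=5, z=-17

X: linear, -2 per step → -30 at step 11.
Y: cycles through -6, -3, 0, 5 every 4 steps. Step 11 lands at position 3 of the cycle → 5.
Z: linear, -2 per step → -17 at step 11.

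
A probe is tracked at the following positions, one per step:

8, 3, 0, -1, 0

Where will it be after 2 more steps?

First differences are -5, -3, -1, +1; their common second difference is +2 (constant acceleration).
step 5: 0 + 3 → 3
step 6: 3 + 5 → 8

8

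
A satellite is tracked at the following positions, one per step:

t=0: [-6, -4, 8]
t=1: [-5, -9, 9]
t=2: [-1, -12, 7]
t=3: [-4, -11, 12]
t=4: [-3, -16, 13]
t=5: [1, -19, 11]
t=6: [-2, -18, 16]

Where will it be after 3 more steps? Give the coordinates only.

Differencing gives [+1, -5, +1], [+4, -3, -2], [-3, +1, +5], [+1, -5, +1], [+4, -3, -2], [-3, +1, +5]. This is the pattern [+1, -5, +1], [+4, -3, -2], [-3, +1, +5] repeated.
step 7: apply [+1, -5, +1] → [-1, -23, 17]
step 8: apply [+4, -3, -2] → [3, -26, 15]
step 9: apply [-3, +1, +5] → [0, -25, 20]

[0, -25, 20]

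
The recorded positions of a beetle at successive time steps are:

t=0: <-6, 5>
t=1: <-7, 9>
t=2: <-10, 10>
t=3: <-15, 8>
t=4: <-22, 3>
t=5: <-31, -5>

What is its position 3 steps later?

Successive displacements: <-1, +4>, <-3, +1>, <-5, -2>, <-7, -5>, <-9, -8> — each changes by <-2, -3>.
step 6: <-31, -5> + <-11, -11> → <-42, -16>
step 7: <-42, -16> + <-13, -14> → <-55, -30>
step 8: <-55, -30> + <-15, -17> → <-70, -47>

<-70, -47>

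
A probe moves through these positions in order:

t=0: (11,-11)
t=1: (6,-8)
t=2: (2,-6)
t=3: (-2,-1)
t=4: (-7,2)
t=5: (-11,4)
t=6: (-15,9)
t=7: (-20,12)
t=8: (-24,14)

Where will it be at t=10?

The moves between consecutive positions are (-5,+3), (-4,+2), (-4,+5), (-5,+3), (-4,+2), (-4,+5), (-5,+3), (-4,+2); they repeat the 3-cycle [(-5,+3), (-4,+2), (-4,+5)].
step 9: apply (-4,+5) → (-28,19)
step 10: apply (-5,+3) → (-33,22)

(-33,22)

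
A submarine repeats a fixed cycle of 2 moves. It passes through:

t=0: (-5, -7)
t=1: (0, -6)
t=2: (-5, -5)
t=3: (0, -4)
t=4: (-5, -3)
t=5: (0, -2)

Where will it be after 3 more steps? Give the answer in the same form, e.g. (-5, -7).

Step-to-step displacements: (+5, +1), (-5, +1), (+5, +1), (-5, +1), (+5, +1) — a repeating cycle of length 2.
step 6: apply (-5, +1) → (-5, -1)
step 7: apply (+5, +1) → (0, 0)
step 8: apply (-5, +1) → (-5, 1)

(-5, 1)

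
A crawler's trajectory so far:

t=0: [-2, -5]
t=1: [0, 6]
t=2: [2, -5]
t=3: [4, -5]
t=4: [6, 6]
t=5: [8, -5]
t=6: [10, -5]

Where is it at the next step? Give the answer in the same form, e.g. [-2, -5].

[12, 6]

First: linear, +2 per step → 12 at step 7.
Second: cycles through -5, 6, -5 every 3 steps. Step 7 lands at position 1 of the cycle → 6.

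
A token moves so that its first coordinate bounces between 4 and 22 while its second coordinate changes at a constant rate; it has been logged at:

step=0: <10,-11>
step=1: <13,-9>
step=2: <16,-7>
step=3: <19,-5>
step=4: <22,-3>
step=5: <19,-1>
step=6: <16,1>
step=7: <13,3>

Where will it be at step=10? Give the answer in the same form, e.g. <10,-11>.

The first coordinate reflects between 4 and 22, moving 3 per step.
  step 8: 13 → 10
  step 9: 10 → 7
  step 10: 7 → 4
The second coordinate changes by +2 each step: at step 10 it is 9.

<4,9>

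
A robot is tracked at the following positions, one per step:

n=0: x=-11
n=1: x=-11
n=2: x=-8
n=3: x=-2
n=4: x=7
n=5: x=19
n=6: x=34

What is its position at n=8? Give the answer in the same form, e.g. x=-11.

Taking differences between consecutive positions: +0, +3, +6, +9, +12, +15. These grow by +3 each step.
step 7: 34 + 18 → x=52
step 8: 52 + 21 → x=73

x=73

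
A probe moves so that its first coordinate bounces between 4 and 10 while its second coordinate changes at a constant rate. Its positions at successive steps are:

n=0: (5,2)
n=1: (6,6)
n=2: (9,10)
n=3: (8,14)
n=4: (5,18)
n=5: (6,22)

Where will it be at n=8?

(5,34)

The first coordinate reflects between 4 and 10, moving 3 per step.
  step 6: 6 → 9
  step 7: 9 → 8
  step 8: 8 → 5
The second coordinate changes by +4 each step: at step 8 it is 34.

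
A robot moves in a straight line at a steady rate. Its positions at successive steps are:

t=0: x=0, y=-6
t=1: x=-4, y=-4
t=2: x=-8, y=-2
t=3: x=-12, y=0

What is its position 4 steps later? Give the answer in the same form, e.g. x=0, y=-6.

x=-28, y=8

Constant displacement of (-4, +2) per step.
step 4: x=-12, y=0 + (-4, +2) → x=-16, y=2
step 5: x=-16, y=2 + (-4, +2) → x=-20, y=4
step 6: x=-20, y=4 + (-4, +2) → x=-24, y=6
step 7: x=-24, y=6 + (-4, +2) → x=-28, y=8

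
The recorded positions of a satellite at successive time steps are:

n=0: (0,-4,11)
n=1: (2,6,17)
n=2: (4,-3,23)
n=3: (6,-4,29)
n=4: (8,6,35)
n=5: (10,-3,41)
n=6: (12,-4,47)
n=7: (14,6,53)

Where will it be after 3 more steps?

(20,6,71)

First: linear, +2 per step → 20 at step 10.
Second: cycles through -4, 6, -3 every 3 steps. Step 10 lands at position 1 of the cycle → 6.
Third: linear, +6 per step → 71 at step 10.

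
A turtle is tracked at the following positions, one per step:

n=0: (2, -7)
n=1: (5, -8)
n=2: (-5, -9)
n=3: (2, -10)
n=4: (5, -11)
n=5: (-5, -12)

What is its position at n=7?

First: cycles through 2, 5, -5 every 3 steps. Step 7 lands at position 1 of the cycle → 5.
Second: linear, -1 per step → -14 at step 7.

(5, -14)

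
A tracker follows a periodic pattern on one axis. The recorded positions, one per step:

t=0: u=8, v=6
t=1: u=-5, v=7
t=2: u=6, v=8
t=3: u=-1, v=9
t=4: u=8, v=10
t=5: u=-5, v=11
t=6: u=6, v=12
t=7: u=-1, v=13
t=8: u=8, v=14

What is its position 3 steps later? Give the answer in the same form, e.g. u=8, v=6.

u=-1, v=17

The u coordinate repeats the cycle [8, -5, 6, -1] with period 4; step 11 mod 4 = 3, giving -1.
The v coordinate changes by +1 each step, so at step 11 it is 6 + 11·(1) = 17.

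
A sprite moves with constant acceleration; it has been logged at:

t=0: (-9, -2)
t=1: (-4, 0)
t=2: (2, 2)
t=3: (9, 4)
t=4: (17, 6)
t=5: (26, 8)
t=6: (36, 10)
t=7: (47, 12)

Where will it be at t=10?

(86, 18)

Taking differences between consecutive positions: (+5, +2), (+6, +2), (+7, +2), (+8, +2), (+9, +2), (+10, +2), (+11, +2). These grow by (+1, +0) each step.
step 8: (47, 12) + (+12, +2) → (59, 14)
step 9: (59, 14) + (+13, +2) → (72, 16)
step 10: (72, 16) + (+14, +2) → (86, 18)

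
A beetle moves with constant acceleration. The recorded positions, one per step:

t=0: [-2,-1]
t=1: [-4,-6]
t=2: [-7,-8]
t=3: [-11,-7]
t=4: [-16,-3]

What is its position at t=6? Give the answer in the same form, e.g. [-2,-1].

[-29,14]

Taking differences between consecutive positions: [-2,-5], [-3,-2], [-4,+1], [-5,+4]. These grow by [-1,+3] each step.
step 5: [-16,-3] + [-6,+7] → [-22,4]
step 6: [-22,4] + [-7,+10] → [-29,14]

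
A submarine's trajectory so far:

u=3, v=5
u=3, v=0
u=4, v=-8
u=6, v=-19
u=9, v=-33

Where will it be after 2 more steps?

Taking differences between consecutive positions: (+0,-5), (+1,-8), (+2,-11), (+3,-14). These grow by (+1,-3) each step.
step 5: u=9, v=-33 + (+4,-17) → u=13, v=-50
step 6: u=13, v=-50 + (+5,-20) → u=18, v=-70

u=18, v=-70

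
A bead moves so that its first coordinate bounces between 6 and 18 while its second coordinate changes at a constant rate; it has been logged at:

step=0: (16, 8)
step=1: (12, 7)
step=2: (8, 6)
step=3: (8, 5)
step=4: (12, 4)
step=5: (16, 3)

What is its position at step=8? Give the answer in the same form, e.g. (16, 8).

The first coordinate travels 4 per step and bounces off the walls at 6 and 18.
  step 6: 16 → 16
  step 7: 16 → 12
  step 8: 12 → 8
The second coordinate changes by -1 each step: at step 8 it is 0.

(8, 0)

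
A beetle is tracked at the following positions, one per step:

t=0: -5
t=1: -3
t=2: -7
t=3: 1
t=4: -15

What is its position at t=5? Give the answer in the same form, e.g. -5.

17

Consecutive displacements +2, -4, +8, -16 scale by a factor of -2 each step.
step 5: -15 + 32 → 17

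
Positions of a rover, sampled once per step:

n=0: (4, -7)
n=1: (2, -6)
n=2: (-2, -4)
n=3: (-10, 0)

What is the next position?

(-26, 8)

Step-to-step displacements: (-2, +1), (-4, +2), (-8, +4); each is 2× the previous.
step 4: (-10, 0) + (-16, +8) → (-26, 8)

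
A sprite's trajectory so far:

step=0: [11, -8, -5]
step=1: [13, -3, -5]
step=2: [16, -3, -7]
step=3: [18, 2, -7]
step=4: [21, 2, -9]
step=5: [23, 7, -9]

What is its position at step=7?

Differencing gives [+2, +5, +0], [+3, +0, -2], [+2, +5, +0], [+3, +0, -2], [+2, +5, +0]. This is the pattern [+2, +5, +0], [+3, +0, -2] repeated.
step 6: apply [+3, +0, -2] → [26, 7, -11]
step 7: apply [+2, +5, +0] → [28, 12, -11]

[28, 12, -11]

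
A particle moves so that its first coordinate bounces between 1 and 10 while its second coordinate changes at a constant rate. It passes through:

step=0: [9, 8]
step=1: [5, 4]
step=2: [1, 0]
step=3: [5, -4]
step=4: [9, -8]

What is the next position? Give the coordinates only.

[7, -12]

The first coordinate reflects between 1 and 10, moving 4 per step.
  step 5: 9 → 7
The second coordinate changes by -4 each step: at step 5 it is -12.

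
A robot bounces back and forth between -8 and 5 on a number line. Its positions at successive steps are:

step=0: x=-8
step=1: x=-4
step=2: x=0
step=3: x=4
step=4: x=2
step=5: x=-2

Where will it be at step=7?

The value travels 4 per step and bounces off the walls at -8 and 5.
  step 6: -2 → -6
  step 7: -6 → -6

x=-6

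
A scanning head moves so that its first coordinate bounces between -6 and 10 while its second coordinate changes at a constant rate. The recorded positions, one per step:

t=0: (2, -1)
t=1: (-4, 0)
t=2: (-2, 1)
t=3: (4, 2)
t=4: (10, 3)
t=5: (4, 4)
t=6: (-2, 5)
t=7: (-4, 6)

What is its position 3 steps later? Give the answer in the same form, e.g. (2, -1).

The first coordinate travels 6 per step and bounces off the walls at -6 and 10.
  step 8: -4 → 2
  step 9: 2 → 8
  step 10: 8 → 6
The second coordinate changes by +1 each step: at step 10 it is 9.

(6, 9)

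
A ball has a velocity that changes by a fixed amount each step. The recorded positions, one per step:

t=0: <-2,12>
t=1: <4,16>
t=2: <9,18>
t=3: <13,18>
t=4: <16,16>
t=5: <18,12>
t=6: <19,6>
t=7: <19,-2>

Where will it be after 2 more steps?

<16,-24>

First differences are <+6,+4>, <+5,+2>, <+4,+0>, <+3,-2>, <+2,-4>, <+1,-6>, <+0,-8>; their common second difference is <-1,-2> (constant acceleration).
step 8: <19,-2> + <-1,-10> → <18,-12>
step 9: <18,-12> + <-2,-12> → <16,-24>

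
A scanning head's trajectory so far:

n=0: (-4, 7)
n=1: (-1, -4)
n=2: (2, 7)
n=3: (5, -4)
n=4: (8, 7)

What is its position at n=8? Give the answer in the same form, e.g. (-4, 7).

First: linear, +3 per step → 20 at step 8.
Second: cycles through 7, -4 every 2 steps. Step 8 lands at position 0 of the cycle → 7.

(20, 7)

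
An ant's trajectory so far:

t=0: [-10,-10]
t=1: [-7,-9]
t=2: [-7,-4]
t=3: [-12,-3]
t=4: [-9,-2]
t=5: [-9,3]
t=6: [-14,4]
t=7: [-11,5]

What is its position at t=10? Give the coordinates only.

[-13,12]

The moves between consecutive positions are [+3,+1], [+0,+5], [-5,+1], [+3,+1], [+0,+5], [-5,+1], [+3,+1]; they repeat the 3-cycle [[+3,+1], [+0,+5], [-5,+1]].
step 8: apply [+0,+5] → [-11,10]
step 9: apply [-5,+1] → [-16,11]
step 10: apply [+3,+1] → [-13,12]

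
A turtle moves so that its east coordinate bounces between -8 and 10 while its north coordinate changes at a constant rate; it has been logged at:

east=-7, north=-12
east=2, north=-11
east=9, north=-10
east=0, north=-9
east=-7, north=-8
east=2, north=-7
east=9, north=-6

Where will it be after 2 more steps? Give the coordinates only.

The east coordinate travels 9 per step and bounces off the walls at -8 and 10.
  step 7: 9 → 0
  step 8: 0 → -7
The north coordinate changes by +1 each step: at step 8 it is -4.

east=-7, north=-4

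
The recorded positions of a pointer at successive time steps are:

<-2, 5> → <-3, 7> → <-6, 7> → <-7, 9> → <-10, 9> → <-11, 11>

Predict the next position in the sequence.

The moves between consecutive positions are <-1, +2>, <-3, +0>, <-1, +2>, <-3, +0>, <-1, +2>; they repeat the 2-cycle [<-1, +2>, <-3, +0>].
step 6: apply <-3, +0> → <-14, 11>

<-14, 11>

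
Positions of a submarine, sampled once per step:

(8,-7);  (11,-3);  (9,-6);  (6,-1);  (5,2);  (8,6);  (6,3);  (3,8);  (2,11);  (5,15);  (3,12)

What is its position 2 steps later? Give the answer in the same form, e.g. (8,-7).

(-1,20)

Differencing gives (+3,+4), (-2,-3), (-3,+5), (-1,+3), (+3,+4), (-2,-3), (-3,+5), (-1,+3), (+3,+4), (-2,-3). This is the pattern (+3,+4), (-2,-3), (-3,+5), (-1,+3) repeated.
step 11: apply (-3,+5) → (0,17)
step 12: apply (-1,+3) → (-1,20)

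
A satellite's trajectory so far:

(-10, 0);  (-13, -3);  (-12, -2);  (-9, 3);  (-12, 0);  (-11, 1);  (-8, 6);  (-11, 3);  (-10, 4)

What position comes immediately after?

The moves between consecutive positions are (-3, -3), (+1, +1), (+3, +5), (-3, -3), (+1, +1), (+3, +5), (-3, -3), (+1, +1); they repeat the 3-cycle [(-3, -3), (+1, +1), (+3, +5)].
step 9: apply (+3, +5) → (-7, 9)

(-7, 9)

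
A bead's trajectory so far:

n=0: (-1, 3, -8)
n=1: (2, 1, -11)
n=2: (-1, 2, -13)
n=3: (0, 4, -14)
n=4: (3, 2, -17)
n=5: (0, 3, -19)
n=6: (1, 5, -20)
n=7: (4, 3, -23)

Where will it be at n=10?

(5, 4, -29)

Step-to-step displacements: (+3, -2, -3), (-3, +1, -2), (+1, +2, -1), (+3, -2, -3), (-3, +1, -2), (+1, +2, -1), (+3, -2, -3) — a repeating cycle of length 3.
step 8: apply (-3, +1, -2) → (1, 4, -25)
step 9: apply (+1, +2, -1) → (2, 6, -26)
step 10: apply (+3, -2, -3) → (5, 4, -29)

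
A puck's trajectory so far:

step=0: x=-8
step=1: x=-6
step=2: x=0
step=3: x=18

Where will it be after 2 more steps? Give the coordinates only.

x=234

Consecutive displacements +2, +6, +18 scale by a factor of 3 each step.
step 4: 18 + 54 → x=72
step 5: 72 + 162 → x=234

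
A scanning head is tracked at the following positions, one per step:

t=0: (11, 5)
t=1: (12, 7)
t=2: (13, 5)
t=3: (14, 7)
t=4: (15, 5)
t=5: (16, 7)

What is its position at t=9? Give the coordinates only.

(20, 7)

First: linear, +1 per step → 20 at step 9.
Second: cycles through 5, 7 every 2 steps. Step 9 lands at position 1 of the cycle → 7.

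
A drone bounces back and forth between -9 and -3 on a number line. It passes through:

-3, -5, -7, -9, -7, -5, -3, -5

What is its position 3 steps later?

-7

The value travels 2 per step and bounces off the walls at -9 and -3.
  step 8: -5 → -7
  step 9: -7 → -9
  step 10: -9 → -7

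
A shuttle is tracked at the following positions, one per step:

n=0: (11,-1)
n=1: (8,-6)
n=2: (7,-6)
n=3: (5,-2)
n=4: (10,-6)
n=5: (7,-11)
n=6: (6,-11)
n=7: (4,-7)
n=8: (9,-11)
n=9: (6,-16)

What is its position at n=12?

The moves between consecutive positions are (-3,-5), (-1,+0), (-2,+4), (+5,-4), (-3,-5), (-1,+0), (-2,+4), (+5,-4), (-3,-5); they repeat the 4-cycle [(-3,-5), (-1,+0), (-2,+4), (+5,-4)].
step 10: apply (-1,+0) → (5,-16)
step 11: apply (-2,+4) → (3,-12)
step 12: apply (+5,-4) → (8,-16)

(8,-16)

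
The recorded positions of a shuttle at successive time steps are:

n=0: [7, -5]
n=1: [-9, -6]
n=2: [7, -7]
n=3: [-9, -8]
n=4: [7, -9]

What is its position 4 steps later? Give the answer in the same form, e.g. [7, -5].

First: cycles through 7, -9 every 2 steps. Step 8 lands at position 0 of the cycle → 7.
Second: linear, -1 per step → -13 at step 8.

[7, -13]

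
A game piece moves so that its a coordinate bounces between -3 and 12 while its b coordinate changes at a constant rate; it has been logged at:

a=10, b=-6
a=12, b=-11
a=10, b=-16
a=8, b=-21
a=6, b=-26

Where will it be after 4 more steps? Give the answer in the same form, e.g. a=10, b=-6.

a=-2, b=-46

The a coordinate travels 2 per step and bounces off the walls at -3 and 12.
  step 5: 6 → 4
  step 6: 4 → 2
  step 7: 2 → 0
  step 8: 0 → -2
The b coordinate changes by -5 each step: at step 8 it is -46.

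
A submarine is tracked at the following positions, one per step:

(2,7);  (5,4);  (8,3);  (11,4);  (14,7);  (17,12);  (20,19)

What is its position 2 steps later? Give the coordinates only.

(26,39)

First differences are (+3,-3), (+3,-1), (+3,+1), (+3,+3), (+3,+5), (+3,+7); their common second difference is (+0,+2) (constant acceleration).
step 7: (20,19) + (+3,+9) → (23,28)
step 8: (23,28) + (+3,+11) → (26,39)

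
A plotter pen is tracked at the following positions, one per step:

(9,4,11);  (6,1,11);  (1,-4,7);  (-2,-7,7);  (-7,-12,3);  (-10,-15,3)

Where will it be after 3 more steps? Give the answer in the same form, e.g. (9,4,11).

(-23,-28,-5)

The moves between consecutive positions are (-3,-3,+0), (-5,-5,-4), (-3,-3,+0), (-5,-5,-4), (-3,-3,+0); they repeat the 2-cycle [(-3,-3,+0), (-5,-5,-4)].
step 6: apply (-5,-5,-4) → (-15,-20,-1)
step 7: apply (-3,-3,+0) → (-18,-23,-1)
step 8: apply (-5,-5,-4) → (-23,-28,-5)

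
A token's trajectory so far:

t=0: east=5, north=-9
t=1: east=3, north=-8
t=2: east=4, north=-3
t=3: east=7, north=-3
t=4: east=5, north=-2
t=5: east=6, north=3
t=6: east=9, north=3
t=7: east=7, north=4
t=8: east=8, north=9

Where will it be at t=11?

east=10, north=15

Step-to-step displacements: (-2,+1), (+1,+5), (+3,+0), (-2,+1), (+1,+5), (+3,+0), (-2,+1), (+1,+5) — a repeating cycle of length 3.
step 9: apply (+3,+0) → east=11, north=9
step 10: apply (-2,+1) → east=9, north=10
step 11: apply (+1,+5) → east=10, north=15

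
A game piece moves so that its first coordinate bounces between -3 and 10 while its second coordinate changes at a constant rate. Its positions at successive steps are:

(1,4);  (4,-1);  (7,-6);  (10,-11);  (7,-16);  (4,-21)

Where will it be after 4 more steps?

(2,-41)

The first coordinate travels 3 per step and bounces off the walls at -3 and 10.
  step 6: 4 → 1
  step 7: 1 → -2
  step 8: -2 → -1
  step 9: -1 → 2
The second coordinate changes by -5 each step: at step 9 it is -41.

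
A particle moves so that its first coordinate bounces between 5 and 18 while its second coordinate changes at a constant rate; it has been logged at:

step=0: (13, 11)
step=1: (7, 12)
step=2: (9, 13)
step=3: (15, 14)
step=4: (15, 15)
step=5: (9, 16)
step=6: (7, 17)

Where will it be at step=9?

(11, 20)

The first coordinate reflects between 5 and 18, moving 6 per step.
  step 7: 7 → 13
  step 8: 13 → 17
  step 9: 17 → 11
The second coordinate changes by +1 each step: at step 9 it is 20.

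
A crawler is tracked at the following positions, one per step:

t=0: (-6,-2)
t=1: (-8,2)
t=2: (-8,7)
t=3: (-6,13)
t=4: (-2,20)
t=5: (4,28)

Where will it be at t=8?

(34,58)

Taking differences between consecutive positions: (-2,+4), (+0,+5), (+2,+6), (+4,+7), (+6,+8). These grow by (+2,+1) each step.
step 6: (4,28) + (+8,+9) → (12,37)
step 7: (12,37) + (+10,+10) → (22,47)
step 8: (22,47) + (+12,+11) → (34,58)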